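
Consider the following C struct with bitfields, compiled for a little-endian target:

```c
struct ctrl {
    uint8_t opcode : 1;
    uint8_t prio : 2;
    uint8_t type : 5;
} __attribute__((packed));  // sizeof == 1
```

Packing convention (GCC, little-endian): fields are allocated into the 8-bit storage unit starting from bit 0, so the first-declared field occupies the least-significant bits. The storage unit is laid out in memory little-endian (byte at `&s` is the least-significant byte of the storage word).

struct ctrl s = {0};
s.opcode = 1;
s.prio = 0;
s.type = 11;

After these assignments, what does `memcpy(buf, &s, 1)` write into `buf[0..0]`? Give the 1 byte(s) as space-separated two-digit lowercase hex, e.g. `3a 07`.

opcode:1 = 1 → 0x1 << 0 → word 0x01
prio:2 = 0 → 0x0 << 1 → word 0x01
type:5 = 11 → 0xb << 3 → word 0x59
word = 0x59 → little-endian bytes:
  [0]=0x59

59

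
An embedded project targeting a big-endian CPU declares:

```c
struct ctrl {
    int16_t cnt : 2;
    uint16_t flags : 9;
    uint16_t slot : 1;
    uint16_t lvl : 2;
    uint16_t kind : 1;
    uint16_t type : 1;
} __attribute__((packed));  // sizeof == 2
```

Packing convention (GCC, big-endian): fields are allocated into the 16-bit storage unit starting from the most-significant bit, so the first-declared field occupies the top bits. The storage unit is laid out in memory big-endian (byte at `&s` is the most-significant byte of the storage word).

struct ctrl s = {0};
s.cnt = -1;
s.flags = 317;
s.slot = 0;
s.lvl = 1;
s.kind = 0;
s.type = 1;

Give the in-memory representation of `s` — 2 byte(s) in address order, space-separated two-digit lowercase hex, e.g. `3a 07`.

e7 a5

[14+:2] cnt=-1 & 0x3 = 0x3; word=0xc000
[5+:9] flags=317 & 0x1ff = 0x13d; word=0xe7a0
[4+:1] slot=0 & 0x1 = 0x0; word=0xe7a0
[2+:2] lvl=1 & 0x3 = 0x1; word=0xe7a4
[1+:1] kind=0 & 0x1 = 0x0; word=0xe7a4
[0+:1] type=1 & 0x1 = 0x1; word=0xe7a5
word = 0xe7a5 → big-endian bytes:
  [0]=0xe7  [1]=0xa5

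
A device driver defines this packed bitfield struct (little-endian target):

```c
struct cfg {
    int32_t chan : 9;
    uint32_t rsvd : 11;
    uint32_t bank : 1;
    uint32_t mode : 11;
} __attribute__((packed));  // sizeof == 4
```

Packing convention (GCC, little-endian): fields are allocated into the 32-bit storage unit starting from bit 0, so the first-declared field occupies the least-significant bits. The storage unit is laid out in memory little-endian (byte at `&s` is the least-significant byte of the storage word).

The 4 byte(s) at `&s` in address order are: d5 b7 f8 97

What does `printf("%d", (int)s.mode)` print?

[0]=0xd5 [1]=0xb7 [2]=0xf8 [3]=0x97 (little-endian) → word 0x97f8b7d5
chan:9 @ bit 0 → (0x97f8b7d5>>0)&0x1ff = 0x1d5
rsvd:11 @ bit 9 → (0x97f8b7d5>>9)&0x7ff = 0x45b
bank:1 @ bit 20 → (0x97f8b7d5>>20)&0x1 = 0x1
mode:11 @ bit 21 → (0x97f8b7d5>>21)&0x7ff = 0x4bf  ←

1215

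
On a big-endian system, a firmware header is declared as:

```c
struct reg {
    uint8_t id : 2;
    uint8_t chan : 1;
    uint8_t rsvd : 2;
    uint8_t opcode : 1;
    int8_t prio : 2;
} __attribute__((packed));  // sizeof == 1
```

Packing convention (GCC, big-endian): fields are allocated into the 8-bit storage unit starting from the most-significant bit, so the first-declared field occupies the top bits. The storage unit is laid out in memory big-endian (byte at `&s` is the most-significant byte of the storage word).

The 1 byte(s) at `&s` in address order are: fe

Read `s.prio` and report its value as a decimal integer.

[0]=0xfe (big-endian) → word 0xfe
id [6+:2] = (word>>6) & 0x3 = 3
chan [5+:1] = (word>>5) & 0x1 = 1
rsvd [3+:2] = (word>>3) & 0x3 = 3
opcode [2+:1] = (word>>2) & 0x1 = 1
prio [0+:2] = (word>>0) & 0x3 = 2  ←
prio signed 2b, MSB=1: 2 - 4 = -2

-2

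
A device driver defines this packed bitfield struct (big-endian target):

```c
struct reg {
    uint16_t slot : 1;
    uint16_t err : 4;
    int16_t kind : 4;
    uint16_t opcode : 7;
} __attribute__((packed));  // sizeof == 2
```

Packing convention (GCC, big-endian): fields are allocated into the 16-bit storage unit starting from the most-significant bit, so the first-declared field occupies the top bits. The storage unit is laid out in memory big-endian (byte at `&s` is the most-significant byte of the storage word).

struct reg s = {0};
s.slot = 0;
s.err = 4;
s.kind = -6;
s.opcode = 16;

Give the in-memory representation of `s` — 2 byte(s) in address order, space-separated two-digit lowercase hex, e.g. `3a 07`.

slot:1 = 0 → 0x0 << 15 → word 0x0000
err:4 = 4 → 0x4 << 11 → word 0x2000
kind:4 = -6 → 0xa << 7 → word 0x2500
opcode:7 = 16 → 0x10 << 0 → word 0x2510
word = 0x2510 → big-endian bytes:
  [0]=0x25  [1]=0x10

25 10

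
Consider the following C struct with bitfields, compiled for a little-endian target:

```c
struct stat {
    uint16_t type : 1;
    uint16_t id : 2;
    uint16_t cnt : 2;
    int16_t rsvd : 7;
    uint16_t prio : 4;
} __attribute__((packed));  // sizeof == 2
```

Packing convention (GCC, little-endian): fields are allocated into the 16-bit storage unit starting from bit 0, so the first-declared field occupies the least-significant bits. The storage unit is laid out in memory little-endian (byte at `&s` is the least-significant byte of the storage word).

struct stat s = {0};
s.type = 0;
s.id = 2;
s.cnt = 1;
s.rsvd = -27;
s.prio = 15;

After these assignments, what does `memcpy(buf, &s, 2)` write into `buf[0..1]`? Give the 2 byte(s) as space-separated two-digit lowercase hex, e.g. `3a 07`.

[0+:1] type=0 & 0x1 = 0x0; word=0x0000
[1+:2] id=2 & 0x3 = 0x2; word=0x0004
[3+:2] cnt=1 & 0x3 = 0x1; word=0x000c
[5+:7] rsvd=-27 & 0x7f = 0x65; word=0x0cac
[12+:4] prio=15 & 0xf = 0xf; word=0xfcac
word = 0xfcac → little-endian bytes:
  [0]=0xac  [1]=0xfc

ac fc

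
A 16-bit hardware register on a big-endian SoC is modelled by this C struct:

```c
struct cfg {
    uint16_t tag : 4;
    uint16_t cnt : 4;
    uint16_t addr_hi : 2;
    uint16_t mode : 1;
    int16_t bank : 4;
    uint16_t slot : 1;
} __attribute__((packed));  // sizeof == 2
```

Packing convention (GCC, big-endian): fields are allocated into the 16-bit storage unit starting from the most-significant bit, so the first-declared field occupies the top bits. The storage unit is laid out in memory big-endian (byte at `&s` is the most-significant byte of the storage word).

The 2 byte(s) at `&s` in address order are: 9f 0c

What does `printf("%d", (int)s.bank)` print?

[0]=0x9f [1]=0x0c (big-endian) → word 0x9f0c
tag [12+:4] = (word>>12) & 0xf = 9
cnt [8+:4] = (word>>8) & 0xf = 15
addr_hi [6+:2] = (word>>6) & 0x3 = 0
mode [5+:1] = (word>>5) & 0x1 = 0
bank [1+:4] = (word>>1) & 0xf = 6  ←
slot [0+:1] = (word>>0) & 0x1 = 0
bank signed 4b, MSB=0: value = 6

6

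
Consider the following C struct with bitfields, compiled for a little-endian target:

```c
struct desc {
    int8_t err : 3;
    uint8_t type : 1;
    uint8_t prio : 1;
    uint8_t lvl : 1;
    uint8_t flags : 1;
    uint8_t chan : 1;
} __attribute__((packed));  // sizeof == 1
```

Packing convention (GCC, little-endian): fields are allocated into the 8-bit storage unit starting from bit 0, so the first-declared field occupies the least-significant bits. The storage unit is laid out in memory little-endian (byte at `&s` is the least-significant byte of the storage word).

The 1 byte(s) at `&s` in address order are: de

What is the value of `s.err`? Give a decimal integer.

[0]=0xde (little-endian) → word 0xde
err:3 @ bit 0 → (0xde>>0)&0x7 = 0x6  ←
type:1 @ bit 3 → (0xde>>3)&0x1 = 0x1
prio:1 @ bit 4 → (0xde>>4)&0x1 = 0x1
lvl:1 @ bit 5 → (0xde>>5)&0x1 = 0x0
flags:1 @ bit 6 → (0xde>>6)&0x1 = 0x1
chan:1 @ bit 7 → (0xde>>7)&0x1 = 0x1
err signed 3b, MSB=1: 6 - 8 = -2

-2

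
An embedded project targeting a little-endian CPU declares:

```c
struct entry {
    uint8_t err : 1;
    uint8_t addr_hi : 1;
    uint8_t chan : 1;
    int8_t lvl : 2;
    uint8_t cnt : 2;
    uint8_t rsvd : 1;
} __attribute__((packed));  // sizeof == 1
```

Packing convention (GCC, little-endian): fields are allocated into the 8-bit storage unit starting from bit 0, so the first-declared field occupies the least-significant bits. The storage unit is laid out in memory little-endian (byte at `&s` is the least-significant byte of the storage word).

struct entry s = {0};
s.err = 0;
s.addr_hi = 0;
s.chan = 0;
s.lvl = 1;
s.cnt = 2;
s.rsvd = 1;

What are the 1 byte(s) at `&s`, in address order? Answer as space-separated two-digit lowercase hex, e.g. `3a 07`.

c8

err (1b) val=0 bits=0x0 at bit 0: 0x00
addr_hi (1b) val=0 bits=0x0 at bit 1: 0x00
chan (1b) val=0 bits=0x0 at bit 2: 0x00
lvl (2b) val=1 bits=0x1 at bit 3: 0x08
cnt (2b) val=2 bits=0x2 at bit 5: 0x48
rsvd (1b) val=1 bits=0x1 at bit 7: 0xc8
word = 0xc8 → little-endian bytes:
  [0]=0xc8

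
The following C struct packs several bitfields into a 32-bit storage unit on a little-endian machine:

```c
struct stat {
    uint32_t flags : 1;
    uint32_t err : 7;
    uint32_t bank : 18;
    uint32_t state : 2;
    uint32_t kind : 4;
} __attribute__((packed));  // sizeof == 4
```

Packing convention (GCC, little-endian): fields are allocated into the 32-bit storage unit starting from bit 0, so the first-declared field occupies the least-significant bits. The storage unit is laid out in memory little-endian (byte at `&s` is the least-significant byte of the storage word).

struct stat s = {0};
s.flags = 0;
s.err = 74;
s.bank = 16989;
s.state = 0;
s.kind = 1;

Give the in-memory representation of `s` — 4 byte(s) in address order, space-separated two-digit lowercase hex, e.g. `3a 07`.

94 5d 42 10

flags:1 = 0 → 0x0 << 0 → word 0x00000000
err:7 = 74 → 0x4a << 1 → word 0x00000094
bank:18 = 16989 → 0x425d << 8 → word 0x00425d94
state:2 = 0 → 0x0 << 26 → word 0x00425d94
kind:4 = 1 → 0x1 << 28 → word 0x10425d94
word = 0x10425d94 → little-endian bytes:
  [0]=0x94  [1]=0x5d  [2]=0x42  [3]=0x10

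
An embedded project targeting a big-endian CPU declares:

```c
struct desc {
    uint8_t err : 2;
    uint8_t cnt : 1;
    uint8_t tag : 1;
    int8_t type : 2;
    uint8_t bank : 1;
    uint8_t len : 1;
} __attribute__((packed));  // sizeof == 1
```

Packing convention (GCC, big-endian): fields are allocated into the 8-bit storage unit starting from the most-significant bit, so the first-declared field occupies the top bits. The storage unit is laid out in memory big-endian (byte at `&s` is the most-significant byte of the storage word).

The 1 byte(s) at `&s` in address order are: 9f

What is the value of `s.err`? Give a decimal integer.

[0]=0x9f (big-endian) → word 0x9f
err [6+:2] = (word>>6) & 0x3 = 2  ←
cnt [5+:1] = (word>>5) & 0x1 = 0
tag [4+:1] = (word>>4) & 0x1 = 1
type [2+:2] = (word>>2) & 0x3 = 3
bank [1+:1] = (word>>1) & 0x1 = 1
len [0+:1] = (word>>0) & 0x1 = 1

2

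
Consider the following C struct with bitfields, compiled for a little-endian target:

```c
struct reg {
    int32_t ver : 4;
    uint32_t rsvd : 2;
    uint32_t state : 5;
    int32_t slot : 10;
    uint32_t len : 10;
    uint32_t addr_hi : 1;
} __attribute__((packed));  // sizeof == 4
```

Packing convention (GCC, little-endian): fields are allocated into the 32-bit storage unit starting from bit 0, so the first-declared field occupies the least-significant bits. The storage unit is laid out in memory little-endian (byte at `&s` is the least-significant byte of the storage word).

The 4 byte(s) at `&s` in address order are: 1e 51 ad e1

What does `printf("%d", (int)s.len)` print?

[0]=0x1e [1]=0x51 [2]=0xad [3]=0xe1 (little-endian) → word 0xe1ad511e
ver:4 @ bit 0 → (0xe1ad511e>>0)&0xf = 0xe
rsvd:2 @ bit 4 → (0xe1ad511e>>4)&0x3 = 0x1
state:5 @ bit 6 → (0xe1ad511e>>6)&0x1f = 0x4
slot:10 @ bit 11 → (0xe1ad511e>>11)&0x3ff = 0x1aa
len:10 @ bit 21 → (0xe1ad511e>>21)&0x3ff = 0x30d  ←
addr_hi:1 @ bit 31 → (0xe1ad511e>>31)&0x1 = 0x1

781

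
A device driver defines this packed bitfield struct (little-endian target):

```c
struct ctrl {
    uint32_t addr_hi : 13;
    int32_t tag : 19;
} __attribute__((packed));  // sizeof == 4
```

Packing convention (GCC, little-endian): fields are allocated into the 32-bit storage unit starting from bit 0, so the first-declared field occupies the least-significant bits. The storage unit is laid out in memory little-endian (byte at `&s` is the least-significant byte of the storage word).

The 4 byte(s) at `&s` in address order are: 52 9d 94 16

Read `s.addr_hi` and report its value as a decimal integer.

7506

[0]=0x52 [1]=0x9d [2]=0x94 [3]=0x16 (little-endian) → word 0x16949d52
addr_hi [0+:13] = (word>>0) & 0x1fff = 7506  ←
tag [13+:19] = (word>>13) & 0x7ffff = 46244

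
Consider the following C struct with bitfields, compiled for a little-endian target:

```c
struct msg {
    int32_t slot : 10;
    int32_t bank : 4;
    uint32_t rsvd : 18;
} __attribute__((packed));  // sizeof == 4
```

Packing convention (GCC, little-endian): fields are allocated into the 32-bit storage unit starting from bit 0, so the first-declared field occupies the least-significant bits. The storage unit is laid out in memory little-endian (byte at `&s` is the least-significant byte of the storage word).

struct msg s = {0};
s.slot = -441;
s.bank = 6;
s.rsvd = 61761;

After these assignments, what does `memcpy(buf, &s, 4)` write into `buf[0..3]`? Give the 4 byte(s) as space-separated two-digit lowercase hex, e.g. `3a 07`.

47 5a 50 3c

[0+:10] slot=-441 & 0x3ff = 0x247; word=0x00000247
[10+:4] bank=6 & 0xf = 0x6; word=0x00001a47
[14+:18] rsvd=61761 & 0x3ffff = 0xf141; word=0x3c505a47
word = 0x3c505a47 → little-endian bytes:
  [0]=0x47  [1]=0x5a  [2]=0x50  [3]=0x3c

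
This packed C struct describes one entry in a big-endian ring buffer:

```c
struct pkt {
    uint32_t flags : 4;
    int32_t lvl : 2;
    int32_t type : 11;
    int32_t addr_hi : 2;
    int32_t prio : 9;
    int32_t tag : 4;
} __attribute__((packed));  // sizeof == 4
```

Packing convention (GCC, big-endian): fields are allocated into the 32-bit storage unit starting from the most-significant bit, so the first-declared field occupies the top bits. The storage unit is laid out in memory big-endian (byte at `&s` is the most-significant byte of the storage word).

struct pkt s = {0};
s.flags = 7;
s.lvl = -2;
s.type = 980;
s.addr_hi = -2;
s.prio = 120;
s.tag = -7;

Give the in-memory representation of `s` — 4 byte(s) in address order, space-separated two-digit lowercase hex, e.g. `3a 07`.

79 ea 47 89

[28+:4] flags=7 & 0xf = 0x7; word=0x70000000
[26+:2] lvl=-2 & 0x3 = 0x2; word=0x78000000
[15+:11] type=980 & 0x7ff = 0x3d4; word=0x79ea0000
[13+:2] addr_hi=-2 & 0x3 = 0x2; word=0x79ea4000
[4+:9] prio=120 & 0x1ff = 0x78; word=0x79ea4780
[0+:4] tag=-7 & 0xf = 0x9; word=0x79ea4789
word = 0x79ea4789 → big-endian bytes:
  [0]=0x79  [1]=0xea  [2]=0x47  [3]=0x89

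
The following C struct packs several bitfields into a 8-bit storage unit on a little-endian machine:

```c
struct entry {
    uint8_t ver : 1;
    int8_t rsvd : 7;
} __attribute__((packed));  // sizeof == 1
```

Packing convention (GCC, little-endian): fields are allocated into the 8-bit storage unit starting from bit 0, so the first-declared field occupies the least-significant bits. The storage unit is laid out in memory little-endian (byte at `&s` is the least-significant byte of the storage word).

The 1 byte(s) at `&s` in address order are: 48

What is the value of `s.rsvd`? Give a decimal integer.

36

[0]=0x48 (little-endian) → word 0x48
ver:1 @ bit 0 → (0x48>>0)&0x1 = 0x0
rsvd:7 @ bit 1 → (0x48>>1)&0x7f = 0x24  ←
rsvd signed 7b, MSB=0: value = 36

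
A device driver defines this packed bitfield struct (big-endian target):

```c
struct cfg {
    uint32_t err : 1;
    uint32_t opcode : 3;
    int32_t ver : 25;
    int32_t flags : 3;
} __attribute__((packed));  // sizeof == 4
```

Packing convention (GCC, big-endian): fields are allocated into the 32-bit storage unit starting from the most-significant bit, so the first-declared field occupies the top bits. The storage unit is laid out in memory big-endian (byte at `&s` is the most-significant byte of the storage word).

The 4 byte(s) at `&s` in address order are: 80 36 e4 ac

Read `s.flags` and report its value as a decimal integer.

-4

[0]=0x80 [1]=0x36 [2]=0xe4 [3]=0xac (big-endian) → word 0x8036e4ac
err [31+:1] = (word>>31) & 0x1 = 1
opcode [28+:3] = (word>>28) & 0x7 = 0
ver [3+:25] = (word>>3) & 0x1ffffff = 449685
flags [0+:3] = (word>>0) & 0x7 = 4  ←
flags signed 3b, MSB=1: 4 - 8 = -4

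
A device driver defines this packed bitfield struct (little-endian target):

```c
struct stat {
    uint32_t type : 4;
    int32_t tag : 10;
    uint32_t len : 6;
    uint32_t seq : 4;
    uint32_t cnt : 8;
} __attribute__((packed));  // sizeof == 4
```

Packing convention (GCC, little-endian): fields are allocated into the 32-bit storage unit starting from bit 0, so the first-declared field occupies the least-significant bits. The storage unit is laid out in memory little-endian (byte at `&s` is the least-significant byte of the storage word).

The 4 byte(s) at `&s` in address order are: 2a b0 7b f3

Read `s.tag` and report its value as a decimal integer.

-254

[0]=0x2a [1]=0xb0 [2]=0x7b [3]=0xf3 (little-endian) → word 0xf37bb02a
type:4 @ bit 0 → (0xf37bb02a>>0)&0xf = 0xa
tag:10 @ bit 4 → (0xf37bb02a>>4)&0x3ff = 0x302  ←
len:6 @ bit 14 → (0xf37bb02a>>14)&0x3f = 0x2e
seq:4 @ bit 20 → (0xf37bb02a>>20)&0xf = 0x7
cnt:8 @ bit 24 → (0xf37bb02a>>24)&0xff = 0xf3
tag signed 10b, MSB=1: 770 - 1024 = -254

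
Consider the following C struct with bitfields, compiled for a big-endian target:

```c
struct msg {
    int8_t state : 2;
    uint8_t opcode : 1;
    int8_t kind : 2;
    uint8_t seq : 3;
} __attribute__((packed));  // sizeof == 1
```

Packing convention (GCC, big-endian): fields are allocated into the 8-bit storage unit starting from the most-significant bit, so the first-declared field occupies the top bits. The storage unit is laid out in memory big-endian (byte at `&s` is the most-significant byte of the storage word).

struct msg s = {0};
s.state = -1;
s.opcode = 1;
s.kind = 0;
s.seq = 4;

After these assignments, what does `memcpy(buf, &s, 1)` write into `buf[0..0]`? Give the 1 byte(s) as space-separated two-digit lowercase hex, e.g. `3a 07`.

state:2 = -1 → 0x3 << 6 → word 0xc0
opcode:1 = 1 → 0x1 << 5 → word 0xe0
kind:2 = 0 → 0x0 << 3 → word 0xe0
seq:3 = 4 → 0x4 << 0 → word 0xe4
word = 0xe4 → big-endian bytes:
  [0]=0xe4

e4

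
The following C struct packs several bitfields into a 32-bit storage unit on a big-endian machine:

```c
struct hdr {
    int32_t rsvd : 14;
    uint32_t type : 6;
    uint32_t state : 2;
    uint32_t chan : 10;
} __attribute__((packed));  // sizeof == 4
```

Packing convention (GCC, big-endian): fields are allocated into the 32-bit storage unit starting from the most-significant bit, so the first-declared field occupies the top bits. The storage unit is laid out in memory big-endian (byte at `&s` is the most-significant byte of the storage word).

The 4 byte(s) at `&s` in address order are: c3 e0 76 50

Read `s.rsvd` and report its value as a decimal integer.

[0]=0xc3 [1]=0xe0 [2]=0x76 [3]=0x50 (big-endian) → word 0xc3e07650
rsvd [18+:14] = (word>>18) & 0x3fff = 12536  ←
type [12+:6] = (word>>12) & 0x3f = 7
state [10+:2] = (word>>10) & 0x3 = 1
chan [0+:10] = (word>>0) & 0x3ff = 592
rsvd signed 14b, MSB=1: 12536 - 16384 = -3848

-3848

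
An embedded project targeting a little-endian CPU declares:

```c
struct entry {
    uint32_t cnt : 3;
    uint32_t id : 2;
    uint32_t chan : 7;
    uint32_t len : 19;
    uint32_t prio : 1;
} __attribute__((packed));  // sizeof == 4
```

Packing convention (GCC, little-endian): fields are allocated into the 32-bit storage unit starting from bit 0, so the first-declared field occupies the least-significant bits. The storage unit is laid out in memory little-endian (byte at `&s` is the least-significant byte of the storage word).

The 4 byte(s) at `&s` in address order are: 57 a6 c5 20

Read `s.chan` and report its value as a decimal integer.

[0]=0x57 [1]=0xa6 [2]=0xc5 [3]=0x20 (little-endian) → word 0x20c5a657
cnt [0+:3] = (word>>0) & 0x7 = 7
id [3+:2] = (word>>3) & 0x3 = 2
chan [5+:7] = (word>>5) & 0x7f = 50  ←
len [12+:19] = (word>>12) & 0x7ffff = 134234
prio [31+:1] = (word>>31) & 0x1 = 0

50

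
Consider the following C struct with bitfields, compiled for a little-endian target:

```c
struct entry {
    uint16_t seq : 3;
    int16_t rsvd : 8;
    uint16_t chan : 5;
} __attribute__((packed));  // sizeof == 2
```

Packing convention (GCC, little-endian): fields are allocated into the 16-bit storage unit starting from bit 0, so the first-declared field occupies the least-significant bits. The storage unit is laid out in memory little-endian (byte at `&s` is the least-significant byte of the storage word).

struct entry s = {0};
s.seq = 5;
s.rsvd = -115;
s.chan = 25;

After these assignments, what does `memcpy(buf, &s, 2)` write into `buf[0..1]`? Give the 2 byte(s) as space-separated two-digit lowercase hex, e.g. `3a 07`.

6d cc

[0+:3] seq=5 & 0x7 = 0x5; word=0x0005
[3+:8] rsvd=-115 & 0xff = 0x8d; word=0x046d
[11+:5] chan=25 & 0x1f = 0x19; word=0xcc6d
word = 0xcc6d → little-endian bytes:
  [0]=0x6d  [1]=0xcc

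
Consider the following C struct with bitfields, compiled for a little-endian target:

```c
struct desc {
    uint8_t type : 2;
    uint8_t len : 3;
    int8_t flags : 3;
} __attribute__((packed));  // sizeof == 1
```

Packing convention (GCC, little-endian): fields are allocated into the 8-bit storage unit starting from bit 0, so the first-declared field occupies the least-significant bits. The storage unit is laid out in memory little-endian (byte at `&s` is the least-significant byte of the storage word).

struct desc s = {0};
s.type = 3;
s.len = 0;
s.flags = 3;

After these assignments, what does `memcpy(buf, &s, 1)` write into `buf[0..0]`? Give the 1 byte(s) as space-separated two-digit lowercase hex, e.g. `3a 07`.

63

[0+:2] type=3 & 0x3 = 0x3; word=0x03
[2+:3] len=0 & 0x7 = 0x0; word=0x03
[5+:3] flags=3 & 0x7 = 0x3; word=0x63
word = 0x63 → little-endian bytes:
  [0]=0x63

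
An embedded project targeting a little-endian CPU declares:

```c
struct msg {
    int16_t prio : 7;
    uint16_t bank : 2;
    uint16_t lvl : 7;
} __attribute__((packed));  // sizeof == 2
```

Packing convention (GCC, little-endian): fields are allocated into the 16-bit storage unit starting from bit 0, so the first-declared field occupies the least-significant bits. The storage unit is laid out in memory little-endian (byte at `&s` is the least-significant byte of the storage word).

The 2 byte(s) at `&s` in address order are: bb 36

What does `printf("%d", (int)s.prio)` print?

59

[0]=0xbb [1]=0x36 (little-endian) → word 0x36bb
prio:7 @ bit 0 → (0x36bb>>0)&0x7f = 0x3b  ←
bank:2 @ bit 7 → (0x36bb>>7)&0x3 = 0x1
lvl:7 @ bit 9 → (0x36bb>>9)&0x7f = 0x1b
prio signed 7b, MSB=0: value = 59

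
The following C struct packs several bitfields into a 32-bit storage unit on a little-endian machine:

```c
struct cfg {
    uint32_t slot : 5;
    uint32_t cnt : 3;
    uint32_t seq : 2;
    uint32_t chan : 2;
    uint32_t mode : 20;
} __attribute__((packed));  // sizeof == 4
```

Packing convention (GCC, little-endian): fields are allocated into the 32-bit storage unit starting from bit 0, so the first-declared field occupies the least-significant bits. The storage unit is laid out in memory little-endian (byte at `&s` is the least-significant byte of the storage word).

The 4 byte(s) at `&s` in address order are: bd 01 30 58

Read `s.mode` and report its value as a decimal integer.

361216

[0]=0xbd [1]=0x01 [2]=0x30 [3]=0x58 (little-endian) → word 0x583001bd
slot:5 @ bit 0 → (0x583001bd>>0)&0x1f = 0x1d
cnt:3 @ bit 5 → (0x583001bd>>5)&0x7 = 0x5
seq:2 @ bit 8 → (0x583001bd>>8)&0x3 = 0x1
chan:2 @ bit 10 → (0x583001bd>>10)&0x3 = 0x0
mode:20 @ bit 12 → (0x583001bd>>12)&0xfffff = 0x58300  ←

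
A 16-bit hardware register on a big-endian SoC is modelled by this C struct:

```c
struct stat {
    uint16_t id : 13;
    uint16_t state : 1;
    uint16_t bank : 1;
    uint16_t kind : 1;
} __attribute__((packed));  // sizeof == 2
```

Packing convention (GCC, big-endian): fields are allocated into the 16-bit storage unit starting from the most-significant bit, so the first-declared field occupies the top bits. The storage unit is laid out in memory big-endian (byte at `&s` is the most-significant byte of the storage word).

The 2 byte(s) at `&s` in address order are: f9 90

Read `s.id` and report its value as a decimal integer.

[0]=0xf9 [1]=0x90 (big-endian) → word 0xf990
id:13 @ bit 3 → (0xf990>>3)&0x1fff = 0x1f32  ←
state:1 @ bit 2 → (0xf990>>2)&0x1 = 0x0
bank:1 @ bit 1 → (0xf990>>1)&0x1 = 0x0
kind:1 @ bit 0 → (0xf990>>0)&0x1 = 0x0

7986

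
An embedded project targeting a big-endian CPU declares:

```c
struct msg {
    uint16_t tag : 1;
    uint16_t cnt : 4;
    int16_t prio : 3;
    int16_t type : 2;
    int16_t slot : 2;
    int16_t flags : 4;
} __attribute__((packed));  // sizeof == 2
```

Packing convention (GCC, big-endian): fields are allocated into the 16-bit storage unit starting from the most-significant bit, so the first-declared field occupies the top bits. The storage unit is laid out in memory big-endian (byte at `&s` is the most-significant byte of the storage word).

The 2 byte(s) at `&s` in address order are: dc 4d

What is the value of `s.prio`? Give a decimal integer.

-4

[0]=0xdc [1]=0x4d (big-endian) → word 0xdc4d
tag [15+:1] = (word>>15) & 0x1 = 1
cnt [11+:4] = (word>>11) & 0xf = 11
prio [8+:3] = (word>>8) & 0x7 = 4  ←
type [6+:2] = (word>>6) & 0x3 = 1
slot [4+:2] = (word>>4) & 0x3 = 0
flags [0+:4] = (word>>0) & 0xf = 13
prio signed 3b, MSB=1: 4 - 8 = -4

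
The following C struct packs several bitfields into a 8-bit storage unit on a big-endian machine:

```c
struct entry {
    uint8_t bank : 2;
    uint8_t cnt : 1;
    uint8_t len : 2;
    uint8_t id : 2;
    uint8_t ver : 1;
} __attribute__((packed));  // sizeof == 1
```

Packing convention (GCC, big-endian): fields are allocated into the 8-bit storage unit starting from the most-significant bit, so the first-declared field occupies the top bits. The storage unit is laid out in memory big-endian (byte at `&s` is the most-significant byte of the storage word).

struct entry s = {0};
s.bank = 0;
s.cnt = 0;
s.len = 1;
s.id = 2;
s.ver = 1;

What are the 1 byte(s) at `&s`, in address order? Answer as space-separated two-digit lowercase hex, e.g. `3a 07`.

bank:2 = 0 → 0x0 << 6 → word 0x00
cnt:1 = 0 → 0x0 << 5 → word 0x00
len:2 = 1 → 0x1 << 3 → word 0x08
id:2 = 2 → 0x2 << 1 → word 0x0c
ver:1 = 1 → 0x1 << 0 → word 0x0d
word = 0x0d → big-endian bytes:
  [0]=0x0d

0d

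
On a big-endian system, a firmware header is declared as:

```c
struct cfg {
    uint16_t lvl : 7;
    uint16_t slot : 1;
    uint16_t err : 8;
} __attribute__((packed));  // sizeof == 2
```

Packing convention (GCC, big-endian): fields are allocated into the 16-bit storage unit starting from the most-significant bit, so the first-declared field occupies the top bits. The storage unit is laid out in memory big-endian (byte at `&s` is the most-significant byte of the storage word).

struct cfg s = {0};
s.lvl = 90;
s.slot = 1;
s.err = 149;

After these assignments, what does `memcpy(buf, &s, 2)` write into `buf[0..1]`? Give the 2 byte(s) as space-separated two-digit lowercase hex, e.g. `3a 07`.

b5 95

lvl (7b) val=90 bits=0x5a at bit 9: 0xb400
slot (1b) val=1 bits=0x1 at bit 8: 0xb500
err (8b) val=149 bits=0x95 at bit 0: 0xb595
word = 0xb595 → big-endian bytes:
  [0]=0xb5  [1]=0x95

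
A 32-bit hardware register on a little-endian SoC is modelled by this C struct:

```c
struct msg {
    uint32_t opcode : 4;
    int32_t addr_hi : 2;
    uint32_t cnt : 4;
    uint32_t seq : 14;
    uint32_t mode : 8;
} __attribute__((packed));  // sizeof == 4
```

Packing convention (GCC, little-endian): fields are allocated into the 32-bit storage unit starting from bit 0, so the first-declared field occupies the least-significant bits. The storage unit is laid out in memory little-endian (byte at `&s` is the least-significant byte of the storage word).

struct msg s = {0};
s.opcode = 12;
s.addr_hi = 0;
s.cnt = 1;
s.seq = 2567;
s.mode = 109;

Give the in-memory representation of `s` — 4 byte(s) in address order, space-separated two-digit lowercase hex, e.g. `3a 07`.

opcode:4 = 12 → 0xc << 0 → word 0x0000000c
addr_hi:2 = 0 → 0x0 << 4 → word 0x0000000c
cnt:4 = 1 → 0x1 << 6 → word 0x0000004c
seq:14 = 2567 → 0xa07 << 10 → word 0x00281c4c
mode:8 = 109 → 0x6d << 24 → word 0x6d281c4c
word = 0x6d281c4c → little-endian bytes:
  [0]=0x4c  [1]=0x1c  [2]=0x28  [3]=0x6d

4c 1c 28 6d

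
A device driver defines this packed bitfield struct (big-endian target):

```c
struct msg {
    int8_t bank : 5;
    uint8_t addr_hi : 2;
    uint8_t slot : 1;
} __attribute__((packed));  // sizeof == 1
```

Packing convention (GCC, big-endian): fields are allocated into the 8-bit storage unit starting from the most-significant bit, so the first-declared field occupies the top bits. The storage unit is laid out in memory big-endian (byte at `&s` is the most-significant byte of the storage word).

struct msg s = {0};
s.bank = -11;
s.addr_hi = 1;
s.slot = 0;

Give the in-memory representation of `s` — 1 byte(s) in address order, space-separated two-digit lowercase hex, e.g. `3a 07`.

[3+:5] bank=-11 & 0x1f = 0x15; word=0xa8
[1+:2] addr_hi=1 & 0x3 = 0x1; word=0xaa
[0+:1] slot=0 & 0x1 = 0x0; word=0xaa
word = 0xaa → big-endian bytes:
  [0]=0xaa

aa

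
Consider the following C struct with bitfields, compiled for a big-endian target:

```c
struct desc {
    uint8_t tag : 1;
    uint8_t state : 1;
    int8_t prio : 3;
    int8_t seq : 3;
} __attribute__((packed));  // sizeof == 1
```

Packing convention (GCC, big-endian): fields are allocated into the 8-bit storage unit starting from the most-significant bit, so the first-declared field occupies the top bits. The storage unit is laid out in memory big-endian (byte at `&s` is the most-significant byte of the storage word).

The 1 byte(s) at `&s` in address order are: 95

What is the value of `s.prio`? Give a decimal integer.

2

[0]=0x95 (big-endian) → word 0x95
tag [7+:1] = (word>>7) & 0x1 = 1
state [6+:1] = (word>>6) & 0x1 = 0
prio [3+:3] = (word>>3) & 0x7 = 2  ←
seq [0+:3] = (word>>0) & 0x7 = 5
prio signed 3b, MSB=0: value = 2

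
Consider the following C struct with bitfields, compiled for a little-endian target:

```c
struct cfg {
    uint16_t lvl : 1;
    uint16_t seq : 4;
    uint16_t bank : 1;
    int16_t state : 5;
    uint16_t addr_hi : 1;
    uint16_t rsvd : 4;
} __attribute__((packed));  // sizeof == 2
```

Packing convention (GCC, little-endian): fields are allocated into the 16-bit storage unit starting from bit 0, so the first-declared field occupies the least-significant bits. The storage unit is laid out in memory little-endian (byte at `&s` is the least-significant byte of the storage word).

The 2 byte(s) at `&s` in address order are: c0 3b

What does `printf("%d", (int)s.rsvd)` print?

[0]=0xc0 [1]=0x3b (little-endian) → word 0x3bc0
lvl [0+:1] = (word>>0) & 0x1 = 0
seq [1+:4] = (word>>1) & 0xf = 0
bank [5+:1] = (word>>5) & 0x1 = 0
state [6+:5] = (word>>6) & 0x1f = 15
addr_hi [11+:1] = (word>>11) & 0x1 = 1
rsvd [12+:4] = (word>>12) & 0xf = 3  ←

3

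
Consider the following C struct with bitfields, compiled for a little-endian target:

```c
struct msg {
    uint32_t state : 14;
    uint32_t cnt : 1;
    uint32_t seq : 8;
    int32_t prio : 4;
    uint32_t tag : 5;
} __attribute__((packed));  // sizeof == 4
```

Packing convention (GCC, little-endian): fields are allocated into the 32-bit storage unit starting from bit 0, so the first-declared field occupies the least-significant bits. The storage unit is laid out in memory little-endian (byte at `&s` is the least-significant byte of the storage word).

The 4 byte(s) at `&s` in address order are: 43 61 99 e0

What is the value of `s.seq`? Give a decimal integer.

50

[0]=0x43 [1]=0x61 [2]=0x99 [3]=0xe0 (little-endian) → word 0xe0996143
state:14 @ bit 0 → (0xe0996143>>0)&0x3fff = 0x2143
cnt:1 @ bit 14 → (0xe0996143>>14)&0x1 = 0x1
seq:8 @ bit 15 → (0xe0996143>>15)&0xff = 0x32  ←
prio:4 @ bit 23 → (0xe0996143>>23)&0xf = 0x1
tag:5 @ bit 27 → (0xe0996143>>27)&0x1f = 0x1c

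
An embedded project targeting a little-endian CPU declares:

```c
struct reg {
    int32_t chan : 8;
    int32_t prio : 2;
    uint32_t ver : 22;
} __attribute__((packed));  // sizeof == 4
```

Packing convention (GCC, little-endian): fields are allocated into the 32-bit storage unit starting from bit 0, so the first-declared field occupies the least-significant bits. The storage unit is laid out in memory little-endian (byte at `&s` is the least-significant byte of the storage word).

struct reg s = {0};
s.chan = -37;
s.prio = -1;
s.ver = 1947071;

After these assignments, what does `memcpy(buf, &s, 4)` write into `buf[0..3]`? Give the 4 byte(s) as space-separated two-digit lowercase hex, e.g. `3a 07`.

db ff d6 76

[0+:8] chan=-37 & 0xff = 0xdb; word=0x000000db
[8+:2] prio=-1 & 0x3 = 0x3; word=0x000003db
[10+:22] ver=1947071 & 0x3fffff = 0x1db5bf; word=0x76d6ffdb
word = 0x76d6ffdb → little-endian bytes:
  [0]=0xdb  [1]=0xff  [2]=0xd6  [3]=0x76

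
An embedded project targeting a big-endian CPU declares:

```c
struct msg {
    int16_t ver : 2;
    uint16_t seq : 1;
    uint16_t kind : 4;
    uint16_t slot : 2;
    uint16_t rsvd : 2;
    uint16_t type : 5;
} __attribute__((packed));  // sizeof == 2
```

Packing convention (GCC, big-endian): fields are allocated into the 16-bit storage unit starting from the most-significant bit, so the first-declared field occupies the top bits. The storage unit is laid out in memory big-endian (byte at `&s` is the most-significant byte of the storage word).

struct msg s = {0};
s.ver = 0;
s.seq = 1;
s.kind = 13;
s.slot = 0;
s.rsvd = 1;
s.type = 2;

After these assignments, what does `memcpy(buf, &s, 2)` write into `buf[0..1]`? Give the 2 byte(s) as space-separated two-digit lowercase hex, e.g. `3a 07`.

3a 22

[14+:2] ver=0 & 0x3 = 0x0; word=0x0000
[13+:1] seq=1 & 0x1 = 0x1; word=0x2000
[9+:4] kind=13 & 0xf = 0xd; word=0x3a00
[7+:2] slot=0 & 0x3 = 0x0; word=0x3a00
[5+:2] rsvd=1 & 0x3 = 0x1; word=0x3a20
[0+:5] type=2 & 0x1f = 0x2; word=0x3a22
word = 0x3a22 → big-endian bytes:
  [0]=0x3a  [1]=0x22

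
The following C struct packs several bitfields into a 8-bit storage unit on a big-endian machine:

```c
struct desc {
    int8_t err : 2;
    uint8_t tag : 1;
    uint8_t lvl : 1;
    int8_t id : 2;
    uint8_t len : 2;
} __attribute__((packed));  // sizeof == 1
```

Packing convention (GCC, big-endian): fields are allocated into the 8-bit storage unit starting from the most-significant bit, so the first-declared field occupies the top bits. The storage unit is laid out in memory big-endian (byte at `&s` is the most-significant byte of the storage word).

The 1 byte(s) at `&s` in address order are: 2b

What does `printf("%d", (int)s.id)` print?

[0]=0x2b (big-endian) → word 0x2b
err:2 @ bit 6 → (0x2b>>6)&0x3 = 0x0
tag:1 @ bit 5 → (0x2b>>5)&0x1 = 0x1
lvl:1 @ bit 4 → (0x2b>>4)&0x1 = 0x0
id:2 @ bit 2 → (0x2b>>2)&0x3 = 0x2  ←
len:2 @ bit 0 → (0x2b>>0)&0x3 = 0x3
id signed 2b, MSB=1: 2 - 4 = -2

-2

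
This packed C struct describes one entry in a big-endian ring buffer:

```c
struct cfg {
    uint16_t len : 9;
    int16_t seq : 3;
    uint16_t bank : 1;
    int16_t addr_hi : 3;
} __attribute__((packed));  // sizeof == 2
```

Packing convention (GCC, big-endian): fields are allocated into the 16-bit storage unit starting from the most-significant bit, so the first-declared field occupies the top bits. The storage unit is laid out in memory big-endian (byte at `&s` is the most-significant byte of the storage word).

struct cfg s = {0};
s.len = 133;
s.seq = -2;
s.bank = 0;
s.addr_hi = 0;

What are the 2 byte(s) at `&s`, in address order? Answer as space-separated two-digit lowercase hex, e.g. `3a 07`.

42 e0

len:9 = 133 → 0x85 << 7 → word 0x4280
seq:3 = -2 → 0x6 << 4 → word 0x42e0
bank:1 = 0 → 0x0 << 3 → word 0x42e0
addr_hi:3 = 0 → 0x0 << 0 → word 0x42e0
word = 0x42e0 → big-endian bytes:
  [0]=0x42  [1]=0xe0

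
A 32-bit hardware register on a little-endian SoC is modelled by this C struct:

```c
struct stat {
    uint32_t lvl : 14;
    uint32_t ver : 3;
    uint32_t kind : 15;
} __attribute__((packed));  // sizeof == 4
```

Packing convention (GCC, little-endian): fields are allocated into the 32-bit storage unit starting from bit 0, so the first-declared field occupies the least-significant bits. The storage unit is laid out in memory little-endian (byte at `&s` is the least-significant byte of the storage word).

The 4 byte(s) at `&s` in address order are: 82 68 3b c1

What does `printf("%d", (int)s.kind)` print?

24733

[0]=0x82 [1]=0x68 [2]=0x3b [3]=0xc1 (little-endian) → word 0xc13b6882
lvl:14 @ bit 0 → (0xc13b6882>>0)&0x3fff = 0x2882
ver:3 @ bit 14 → (0xc13b6882>>14)&0x7 = 0x5
kind:15 @ bit 17 → (0xc13b6882>>17)&0x7fff = 0x609d  ←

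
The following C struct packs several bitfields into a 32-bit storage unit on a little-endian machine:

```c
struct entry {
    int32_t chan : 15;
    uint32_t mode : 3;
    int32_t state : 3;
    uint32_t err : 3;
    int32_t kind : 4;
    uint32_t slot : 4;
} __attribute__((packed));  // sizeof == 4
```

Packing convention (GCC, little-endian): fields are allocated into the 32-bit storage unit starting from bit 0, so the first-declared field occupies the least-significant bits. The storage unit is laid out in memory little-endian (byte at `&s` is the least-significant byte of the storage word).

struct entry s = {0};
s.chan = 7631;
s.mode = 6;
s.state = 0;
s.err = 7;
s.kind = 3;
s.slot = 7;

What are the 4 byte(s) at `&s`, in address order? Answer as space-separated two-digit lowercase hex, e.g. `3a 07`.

cf 1d e3 73

chan (15b) val=7631 bits=0x1dcf at bit 0: 0x00001dcf
mode (3b) val=6 bits=0x6 at bit 15: 0x00031dcf
state (3b) val=0 bits=0x0 at bit 18: 0x00031dcf
err (3b) val=7 bits=0x7 at bit 21: 0x00e31dcf
kind (4b) val=3 bits=0x3 at bit 24: 0x03e31dcf
slot (4b) val=7 bits=0x7 at bit 28: 0x73e31dcf
word = 0x73e31dcf → little-endian bytes:
  [0]=0xcf  [1]=0x1d  [2]=0xe3  [3]=0x73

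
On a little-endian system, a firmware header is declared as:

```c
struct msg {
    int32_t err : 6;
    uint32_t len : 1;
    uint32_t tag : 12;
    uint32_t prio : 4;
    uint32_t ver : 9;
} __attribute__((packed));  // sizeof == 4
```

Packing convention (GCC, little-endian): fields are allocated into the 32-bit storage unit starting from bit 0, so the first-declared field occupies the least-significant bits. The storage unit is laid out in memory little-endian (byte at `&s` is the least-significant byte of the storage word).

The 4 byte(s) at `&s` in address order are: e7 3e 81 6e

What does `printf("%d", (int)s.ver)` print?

[0]=0xe7 [1]=0x3e [2]=0x81 [3]=0x6e (little-endian) → word 0x6e813ee7
err:6 @ bit 0 → (0x6e813ee7>>0)&0x3f = 0x27
len:1 @ bit 6 → (0x6e813ee7>>6)&0x1 = 0x1
tag:12 @ bit 7 → (0x6e813ee7>>7)&0xfff = 0x27d
prio:4 @ bit 19 → (0x6e813ee7>>19)&0xf = 0x0
ver:9 @ bit 23 → (0x6e813ee7>>23)&0x1ff = 0xdd  ←

221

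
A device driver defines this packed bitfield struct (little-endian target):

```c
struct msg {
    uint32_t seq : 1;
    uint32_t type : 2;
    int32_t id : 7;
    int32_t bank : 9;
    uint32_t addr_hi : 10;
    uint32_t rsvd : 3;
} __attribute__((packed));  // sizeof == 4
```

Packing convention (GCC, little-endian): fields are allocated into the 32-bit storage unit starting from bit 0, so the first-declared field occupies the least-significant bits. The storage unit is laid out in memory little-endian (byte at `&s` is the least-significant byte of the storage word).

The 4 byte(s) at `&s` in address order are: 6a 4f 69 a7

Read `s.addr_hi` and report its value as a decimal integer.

[0]=0x6a [1]=0x4f [2]=0x69 [3]=0xa7 (little-endian) → word 0xa7694f6a
seq [0+:1] = (word>>0) & 0x1 = 0
type [1+:2] = (word>>1) & 0x3 = 1
id [3+:7] = (word>>3) & 0x7f = 109
bank [10+:9] = (word>>10) & 0x1ff = 83
addr_hi [19+:10] = (word>>19) & 0x3ff = 237  ←
rsvd [29+:3] = (word>>29) & 0x7 = 5

237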